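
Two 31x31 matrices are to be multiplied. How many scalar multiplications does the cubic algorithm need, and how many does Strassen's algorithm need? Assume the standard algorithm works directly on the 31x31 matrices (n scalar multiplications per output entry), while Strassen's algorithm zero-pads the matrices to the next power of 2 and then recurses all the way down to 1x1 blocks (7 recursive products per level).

Matrix multiplication for 31x31 matrices:

Strassen's algorithm requires power-of-2 dimensions. Pad 31x31 to 32x32 (next power of 2).

Standard algorithm: 31^3 = 29791 multiplications
Strassen's algorithm: 7^(log2(32)) = 7^5 = 16807 multiplications
Savings: 29791 - 16807 = 12984 multiplications

Standard: 29791 multiplications (31^3). Strassen: 16807 multiplications (7^5, after padding to 32x32). Strassen reduces 8 recursive multiplications to 7 at each level.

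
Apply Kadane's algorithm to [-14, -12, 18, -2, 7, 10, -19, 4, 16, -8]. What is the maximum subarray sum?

Using Kadane's algorithm on [-14, -12, 18, -2, 7, 10, -19, 4, 16, -8]:

Scanning through the array:
Position 1 (value -12): max_ending_here = -12, max_so_far = -12
Position 2 (value 18): max_ending_here = 18, max_so_far = 18
Position 3 (value -2): max_ending_here = 16, max_so_far = 18
Position 4 (value 7): max_ending_here = 23, max_so_far = 23
Position 5 (value 10): max_ending_here = 33, max_so_far = 33
Position 6 (value -19): max_ending_here = 14, max_so_far = 33
Position 7 (value 4): max_ending_here = 18, max_so_far = 33
Position 8 (value 16): max_ending_here = 34, max_so_far = 34
Position 9 (value -8): max_ending_here = 26, max_so_far = 34

Maximum subarray: [18, -2, 7, 10, -19, 4, 16]
Maximum sum: 34

The maximum subarray is [18, -2, 7, 10, -19, 4, 16] with sum 34. This subarray runs from index 2 to index 8.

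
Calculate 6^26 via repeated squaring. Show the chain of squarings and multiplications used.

Computing 6^26 by squaring (build up from 6^1; each line after the first costs one multiplication):

6^1 = 6
6^2 = (6^1)^2 = 6^2 = 36
6^3 = 6 * 6^2 = 6 * 36 = 216
6^6 = (6^3)^2 = 216^2 = 46656
6^12 = (6^6)^2 = 46656^2 = 2176782336
6^13 = 6 * 6^12 = 6 * 2176782336 = 13060694016
6^26 = (6^13)^2 = 13060694016^2 = 170581728179578208256

Result: 170581728179578208256
Multiplications needed: 6 (6 lines after 6^1)

6^26 = 170581728179578208256. Using exponentiation by squaring, this requires 6 multiplications. The key idea: if the exponent is even, square the half-power; if odd, multiply by the base once.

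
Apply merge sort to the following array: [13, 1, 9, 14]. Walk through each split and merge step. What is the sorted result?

Merge sort trace:

Split: [13, 1, 9, 14] -> [13, 1] and [9, 14]
  Split: [13, 1] -> [13] and [1]
  Merge: [13] + [1] -> [1, 13]
  Split: [9, 14] -> [9] and [14]
  Merge: [9] + [14] -> [9, 14]
Merge: [1, 13] + [9, 14] -> [1, 9, 13, 14]

Final sorted array: [1, 9, 13, 14]

The merge sort proceeds by recursively splitting the array and merging sorted halves.
After all merges, the sorted array is [1, 9, 13, 14].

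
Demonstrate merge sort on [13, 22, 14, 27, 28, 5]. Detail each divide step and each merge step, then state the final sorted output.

Merge sort trace:

Split: [13, 22, 14, 27, 28, 5] -> [13, 22, 14] and [27, 28, 5]
  Split: [13, 22, 14] -> [13] and [22, 14]
    Split: [22, 14] -> [22] and [14]
    Merge: [22] + [14] -> [14, 22]
  Merge: [13] + [14, 22] -> [13, 14, 22]
  Split: [27, 28, 5] -> [27] and [28, 5]
    Split: [28, 5] -> [28] and [5]
    Merge: [28] + [5] -> [5, 28]
  Merge: [27] + [5, 28] -> [5, 27, 28]
Merge: [13, 14, 22] + [5, 27, 28] -> [5, 13, 14, 22, 27, 28]

Final sorted array: [5, 13, 14, 22, 27, 28]

The merge sort proceeds by recursively splitting the array and merging sorted halves.
After all merges, the sorted array is [5, 13, 14, 22, 27, 28].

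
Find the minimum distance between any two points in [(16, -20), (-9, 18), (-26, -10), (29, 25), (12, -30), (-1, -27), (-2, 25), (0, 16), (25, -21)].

Computing all pairwise distances among 9 points:

d((16, -20), (-9, 18)) = 45.4863
d((16, -20), (-26, -10)) = 43.1741
d((16, -20), (29, 25)) = 46.8402
d((16, -20), (12, -30)) = 10.7703
d((16, -20), (-1, -27)) = 18.3848
d((16, -20), (-2, 25)) = 48.4665
d((16, -20), (0, 16)) = 39.3954
d((16, -20), (25, -21)) = 9.0554 <-- minimum
d((-9, 18), (-26, -10)) = 32.7567
d((-9, 18), (29, 25)) = 38.6394
d((-9, 18), (12, -30)) = 52.3927
d((-9, 18), (-1, -27)) = 45.7056
d((-9, 18), (-2, 25)) = 9.8995
d((-9, 18), (0, 16)) = 9.2195
d((-9, 18), (25, -21)) = 51.7397
d((-26, -10), (29, 25)) = 65.192
d((-26, -10), (12, -30)) = 42.9418
d((-26, -10), (-1, -27)) = 30.2324
d((-26, -10), (-2, 25)) = 42.4382
d((-26, -10), (0, 16)) = 36.7696
d((-26, -10), (25, -21)) = 52.1728
d((29, 25), (12, -30)) = 57.5674
d((29, 25), (-1, -27)) = 60.0333
d((29, 25), (-2, 25)) = 31.0
d((29, 25), (0, 16)) = 30.3645
d((29, 25), (25, -21)) = 46.1736
d((12, -30), (-1, -27)) = 13.3417
d((12, -30), (-2, 25)) = 56.7539
d((12, -30), (0, 16)) = 47.5395
d((12, -30), (25, -21)) = 15.8114
d((-1, -27), (-2, 25)) = 52.0096
d((-1, -27), (0, 16)) = 43.0116
d((-1, -27), (25, -21)) = 26.6833
d((-2, 25), (0, 16)) = 9.2195
d((-2, 25), (25, -21)) = 53.3385
d((0, 16), (25, -21)) = 44.6542

Closest pair: (16, -20) and (25, -21) with distance 9.0554

The closest pair is (16, -20) and (25, -21) with Euclidean distance 9.0554. For 9 points, brute-force pairwise comparison is shown above. For large n, the divide-and-conquer algorithm (sort by x, recurse on halves, check the dividing strip) achieves O(n log n).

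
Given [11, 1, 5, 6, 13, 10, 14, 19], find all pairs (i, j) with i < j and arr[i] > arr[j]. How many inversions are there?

Finding inversions in [11, 1, 5, 6, 13, 10, 14, 19]:

(0, 1): arr[0]=11 > arr[1]=1
(0, 2): arr[0]=11 > arr[2]=5
(0, 3): arr[0]=11 > arr[3]=6
(0, 5): arr[0]=11 > arr[5]=10
(4, 5): arr[4]=13 > arr[5]=10

Total inversions: 5

The array has 5 inversion(s): (0,1), (0,2), (0,3), (0,5), (4,5). Each pair (i,j) satisfies i < j and arr[i] > arr[j].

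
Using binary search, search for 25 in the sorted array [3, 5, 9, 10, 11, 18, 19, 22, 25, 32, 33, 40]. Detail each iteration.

Binary search for 25 in [3, 5, 9, 10, 11, 18, 19, 22, 25, 32, 33, 40]:

lo=0, hi=11, mid=5, arr[mid]=18 -> 18 < 25, search right half
lo=6, hi=11, mid=8, arr[mid]=25 -> Found target at index 8!

Binary search finds 25 at index 8 after 2 comparisons. The search repeatedly halves the search space by comparing with the middle element.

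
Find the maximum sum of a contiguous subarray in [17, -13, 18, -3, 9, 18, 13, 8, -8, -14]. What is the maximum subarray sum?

Using Kadane's algorithm on [17, -13, 18, -3, 9, 18, 13, 8, -8, -14]:

Scanning through the array:
Position 1 (value -13): max_ending_here = 4, max_so_far = 17
Position 2 (value 18): max_ending_here = 22, max_so_far = 22
Position 3 (value -3): max_ending_here = 19, max_so_far = 22
Position 4 (value 9): max_ending_here = 28, max_so_far = 28
Position 5 (value 18): max_ending_here = 46, max_so_far = 46
Position 6 (value 13): max_ending_here = 59, max_so_far = 59
Position 7 (value 8): max_ending_here = 67, max_so_far = 67
Position 8 (value -8): max_ending_here = 59, max_so_far = 67
Position 9 (value -14): max_ending_here = 45, max_so_far = 67

Maximum subarray: [17, -13, 18, -3, 9, 18, 13, 8]
Maximum sum: 67

The maximum subarray is [17, -13, 18, -3, 9, 18, 13, 8] with sum 67. This subarray runs from index 0 to index 7.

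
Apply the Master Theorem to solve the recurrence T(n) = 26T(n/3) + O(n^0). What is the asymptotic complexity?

Master Theorem for T(n) = 26T(n/3) + O(n^0):

a = 26, b = 3, c = 0
log_b(a) = log_3(26) = 2.9656

Case 1: c = 0 < log_3(26) = 2.9656
T(n) = O(n^(log_3 26))

For T(n) = 26T(n/3) + O(n^0): log_3(26) = 2.9656. This is Case 1 of the Master Theorem (c < log_b(a), work dominated by leaves), giving O(n^(log_3 26)).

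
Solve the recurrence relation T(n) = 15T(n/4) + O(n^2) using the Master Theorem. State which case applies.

Master Theorem for T(n) = 15T(n/4) + O(n^2):

a = 15, b = 4, c = 2
log_b(a) = log_4(15) = 1.9534

Case 3: c = 2 > log_4(15) = 1.9534
T(n) = O(n^2) = O(n^2)

For T(n) = 15T(n/4) + O(n^2): log_4(15) = 1.9534. This is Case 3 of the Master Theorem (c > log_b(a), work dominated by root), giving O(n^2).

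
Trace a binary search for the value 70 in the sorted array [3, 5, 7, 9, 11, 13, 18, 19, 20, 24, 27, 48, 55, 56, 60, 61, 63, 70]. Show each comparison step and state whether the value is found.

Binary search for 70 in [3, 5, 7, 9, 11, 13, 18, 19, 20, 24, 27, 48, 55, 56, 60, 61, 63, 70]:

lo=0, hi=17, mid=8, arr[mid]=20 -> 20 < 70, search right half
lo=9, hi=17, mid=13, arr[mid]=56 -> 56 < 70, search right half
lo=14, hi=17, mid=15, arr[mid]=61 -> 61 < 70, search right half
lo=16, hi=17, mid=16, arr[mid]=63 -> 63 < 70, search right half
lo=17, hi=17, mid=17, arr[mid]=70 -> Found target at index 17!

Binary search finds 70 at index 17 after 5 comparisons. The search repeatedly halves the search space by comparing with the middle element.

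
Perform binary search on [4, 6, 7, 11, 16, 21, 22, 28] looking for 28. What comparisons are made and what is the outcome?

Binary search for 28 in [4, 6, 7, 11, 16, 21, 22, 28]:

lo=0, hi=7, mid=3, arr[mid]=11 -> 11 < 28, search right half
lo=4, hi=7, mid=5, arr[mid]=21 -> 21 < 28, search right half
lo=6, hi=7, mid=6, arr[mid]=22 -> 22 < 28, search right half
lo=7, hi=7, mid=7, arr[mid]=28 -> Found target at index 7!

Binary search finds 28 at index 7 after 4 comparisons. The search repeatedly halves the search space by comparing with the middle element.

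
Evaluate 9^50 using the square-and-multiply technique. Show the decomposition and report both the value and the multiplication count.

Computing 9^50 by squaring (build up from 9^1; each line after the first costs one multiplication):

9^1 = 9
9^2 = (9^1)^2 = 9^2 = 81
9^3 = 9 * 9^2 = 9 * 81 = 729
9^6 = (9^3)^2 = 729^2 = 531441
9^12 = (9^6)^2 = 531441^2 = 282429536481
9^24 = (9^12)^2 = 282429536481^2 = 79766443076872509863361
9^25 = 9 * 9^24 = 9 * 79766443076872509863361 = 717897987691852588770249
9^50 = (9^25)^2 = 717897987691852588770249^2 = 515377520732011331036461129765621272702107522001

Result: 515377520732011331036461129765621272702107522001
Multiplications needed: 7 (7 lines after 9^1)

9^50 = 515377520732011331036461129765621272702107522001. Using exponentiation by squaring, this requires 7 multiplications. The key idea: if the exponent is even, square the half-power; if odd, multiply by the base once.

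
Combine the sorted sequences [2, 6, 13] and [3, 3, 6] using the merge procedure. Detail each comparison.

Merging process:

Compare 2 vs 3: take 2 from left. Merged: [2]
Compare 6 vs 3: take 3 from right. Merged: [2, 3]
Compare 6 vs 3: take 3 from right. Merged: [2, 3, 3]
Compare 6 vs 6: take 6 from left. Merged: [2, 3, 3, 6]
Compare 13 vs 6: take 6 from right. Merged: [2, 3, 3, 6, 6]
Append remaining from left: [13]. Merged: [2, 3, 3, 6, 6, 13]

Final merged array: [2, 3, 3, 6, 6, 13]
Total comparisons: 5

The merged array is [2, 3, 3, 6, 6, 13], requiring 5 comparisons. The merge step runs in O(n) time where n is the total number of elements.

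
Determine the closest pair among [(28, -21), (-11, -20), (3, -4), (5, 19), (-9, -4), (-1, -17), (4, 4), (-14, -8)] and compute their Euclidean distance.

Computing all pairwise distances among 8 points:

d((28, -21), (-11, -20)) = 39.0128
d((28, -21), (3, -4)) = 30.2324
d((28, -21), (5, 19)) = 46.1411
d((28, -21), (-9, -4)) = 40.7185
d((28, -21), (-1, -17)) = 29.2746
d((28, -21), (4, 4)) = 34.6554
d((28, -21), (-14, -8)) = 43.9659
d((-11, -20), (3, -4)) = 21.2603
d((-11, -20), (5, 19)) = 42.1545
d((-11, -20), (-9, -4)) = 16.1245
d((-11, -20), (-1, -17)) = 10.4403
d((-11, -20), (4, 4)) = 28.3019
d((-11, -20), (-14, -8)) = 12.3693
d((3, -4), (5, 19)) = 23.0868
d((3, -4), (-9, -4)) = 12.0
d((3, -4), (-1, -17)) = 13.6015
d((3, -4), (4, 4)) = 8.0623
d((3, -4), (-14, -8)) = 17.4642
d((5, 19), (-9, -4)) = 26.9258
d((5, 19), (-1, -17)) = 36.4966
d((5, 19), (4, 4)) = 15.0333
d((5, 19), (-14, -8)) = 33.0151
d((-9, -4), (-1, -17)) = 15.2643
d((-9, -4), (4, 4)) = 15.2643
d((-9, -4), (-14, -8)) = 6.4031 <-- minimum
d((-1, -17), (4, 4)) = 21.587
d((-1, -17), (-14, -8)) = 15.8114
d((4, 4), (-14, -8)) = 21.6333

Closest pair: (-9, -4) and (-14, -8) with distance 6.4031

The closest pair is (-9, -4) and (-14, -8) with Euclidean distance 6.4031. For 8 points, brute-force pairwise comparison is shown above. For large n, the divide-and-conquer algorithm (sort by x, recurse on halves, check the dividing strip) achieves O(n log n).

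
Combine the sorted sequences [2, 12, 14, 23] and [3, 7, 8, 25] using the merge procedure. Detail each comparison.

Merging process:

Compare 2 vs 3: take 2 from left. Merged: [2]
Compare 12 vs 3: take 3 from right. Merged: [2, 3]
Compare 12 vs 7: take 7 from right. Merged: [2, 3, 7]
Compare 12 vs 8: take 8 from right. Merged: [2, 3, 7, 8]
Compare 12 vs 25: take 12 from left. Merged: [2, 3, 7, 8, 12]
Compare 14 vs 25: take 14 from left. Merged: [2, 3, 7, 8, 12, 14]
Compare 23 vs 25: take 23 from left. Merged: [2, 3, 7, 8, 12, 14, 23]
Append remaining from right: [25]. Merged: [2, 3, 7, 8, 12, 14, 23, 25]

Final merged array: [2, 3, 7, 8, 12, 14, 23, 25]
Total comparisons: 7

The merged array is [2, 3, 7, 8, 12, 14, 23, 25], requiring 7 comparisons. The merge step runs in O(n) time where n is the total number of elements.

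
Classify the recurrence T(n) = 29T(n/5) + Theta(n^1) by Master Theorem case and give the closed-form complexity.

Master Theorem for T(n) = 29T(n/5) + O(n^1):

a = 29, b = 5, c = 1
log_b(a) = log_5(29) = 2.0922

Case 1: c = 1 < log_5(29) = 2.0922
T(n) = O(n^(log_5 29))

For T(n) = 29T(n/5) + O(n^1): log_5(29) = 2.0922. This is Case 1 of the Master Theorem (c < log_b(a), work dominated by leaves), giving O(n^(log_5 29)).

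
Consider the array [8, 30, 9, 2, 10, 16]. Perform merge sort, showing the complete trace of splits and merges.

Merge sort trace:

Split: [8, 30, 9, 2, 10, 16] -> [8, 30, 9] and [2, 10, 16]
  Split: [8, 30, 9] -> [8] and [30, 9]
    Split: [30, 9] -> [30] and [9]
    Merge: [30] + [9] -> [9, 30]
  Merge: [8] + [9, 30] -> [8, 9, 30]
  Split: [2, 10, 16] -> [2] and [10, 16]
    Split: [10, 16] -> [10] and [16]
    Merge: [10] + [16] -> [10, 16]
  Merge: [2] + [10, 16] -> [2, 10, 16]
Merge: [8, 9, 30] + [2, 10, 16] -> [2, 8, 9, 10, 16, 30]

Final sorted array: [2, 8, 9, 10, 16, 30]

The merge sort proceeds by recursively splitting the array and merging sorted halves.
After all merges, the sorted array is [2, 8, 9, 10, 16, 30].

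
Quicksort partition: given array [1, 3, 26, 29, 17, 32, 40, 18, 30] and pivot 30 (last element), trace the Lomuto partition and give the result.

Lomuto partition with pivot = 30:

Initial array: [1, 3, 26, 29, 17, 32, 40, 18, 30]

arr[0]=1 <= 30: swap with position 0, array becomes [1, 3, 26, 29, 17, 32, 40, 18, 30]
arr[1]=3 <= 30: swap with position 1, array becomes [1, 3, 26, 29, 17, 32, 40, 18, 30]
arr[2]=26 <= 30: swap with position 2, array becomes [1, 3, 26, 29, 17, 32, 40, 18, 30]
arr[3]=29 <= 30: swap with position 3, array becomes [1, 3, 26, 29, 17, 32, 40, 18, 30]
arr[4]=17 <= 30: swap with position 4, array becomes [1, 3, 26, 29, 17, 32, 40, 18, 30]
arr[5]=32 > 30: no swap
arr[6]=40 > 30: no swap
arr[7]=18 <= 30: swap with position 5, array becomes [1, 3, 26, 29, 17, 18, 40, 32, 30]

Place pivot at position 6: [1, 3, 26, 29, 17, 18, 30, 32, 40]
Pivot position: 6

After partitioning with pivot 30, the array becomes [1, 3, 26, 29, 17, 18, 30, 32, 40]. The pivot is placed at index 6. All elements to the left of the pivot are <= 30, and all elements to the right are > 30.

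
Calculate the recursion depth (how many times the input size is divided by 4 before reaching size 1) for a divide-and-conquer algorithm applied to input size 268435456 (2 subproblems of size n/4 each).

For divide and conquer with division factor 4:

Problem sizes at each level:
Level 0: 268435456
Level 1: 67108864
Level 2: 16777216
Level 3: 4194304
Level 4: 1048576
Level 5: 262144
Level 6: 65536
Level 7: 16384
Level 8: 4096
Level 9: 1024
Level 10: 256
Level 11: 64
Level 12: 16
Level 13: 4
Level 14: 1

The root is level 0 and the size-1 base case is level 14 (the tree spans levels 0 through 14, i.e. 15 levels counting the root), so the depth is the number of divisions: log_4(268435456) = 14

The recursion tree depth is log_4(268435456) = 14. At each level, the problem size is divided by 4, so it takes 14 divisions to reduce to a base case of size 1. The algorithm makes 2 recursive calls at each level.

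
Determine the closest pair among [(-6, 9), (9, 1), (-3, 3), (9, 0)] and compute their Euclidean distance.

Computing all pairwise distances among 4 points:

d((-6, 9), (9, 1)) = 17.0
d((-6, 9), (-3, 3)) = 6.7082
d((-6, 9), (9, 0)) = 17.4929
d((9, 1), (-3, 3)) = 12.1655
d((9, 1), (9, 0)) = 1.0 <-- minimum
d((-3, 3), (9, 0)) = 12.3693

Closest pair: (9, 1) and (9, 0) with distance 1.0

The closest pair is (9, 1) and (9, 0) with Euclidean distance 1.0. For 4 points, brute-force pairwise comparison is shown above. For large n, the divide-and-conquer algorithm (sort by x, recurse on halves, check the dividing strip) achieves O(n log n).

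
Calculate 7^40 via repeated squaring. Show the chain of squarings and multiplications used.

Computing 7^40 by squaring (build up from 7^1; each line after the first costs one multiplication):

7^1 = 7
7^2 = (7^1)^2 = 7^2 = 49
7^4 = (7^2)^2 = 49^2 = 2401
7^5 = 7 * 7^4 = 7 * 2401 = 16807
7^10 = (7^5)^2 = 16807^2 = 282475249
7^20 = (7^10)^2 = 282475249^2 = 79792266297612001
7^40 = (7^20)^2 = 79792266297612001^2 = 6366805760909027985741435139224001

Result: 6366805760909027985741435139224001
Multiplications needed: 6 (6 lines after 7^1)

7^40 = 6366805760909027985741435139224001. Using exponentiation by squaring, this requires 6 multiplications. The key idea: if the exponent is even, square the half-power; if odd, multiply by the base once.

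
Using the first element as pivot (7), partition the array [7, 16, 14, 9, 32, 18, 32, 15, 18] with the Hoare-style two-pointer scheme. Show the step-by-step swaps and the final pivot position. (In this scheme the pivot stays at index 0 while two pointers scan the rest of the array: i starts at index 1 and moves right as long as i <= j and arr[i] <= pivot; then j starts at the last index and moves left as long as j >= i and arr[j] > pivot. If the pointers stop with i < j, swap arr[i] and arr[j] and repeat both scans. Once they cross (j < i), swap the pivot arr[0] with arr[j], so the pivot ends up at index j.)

Hoare-style two-pointer partition with pivot = 7:

Initial array: [7, 16, 14, 9, 32, 18, 32, 15, 18]

Pointers start at i = 1, j = 8.
i ends at 1, j ends at 0: the pointers have crossed (j < i), so scanning stops.

j = 0, so swapping arr[0] with arr[j] leaves the pivot at position 0: [7, 16, 14, 9, 32, 18, 32, 15, 18]
Pivot position: 0

After partitioning with pivot 7, the array becomes [7, 16, 14, 9, 32, 18, 32, 15, 18]. The pivot is placed at index 0. All elements to the left of the pivot are <= 7, and all elements to the right are > 7.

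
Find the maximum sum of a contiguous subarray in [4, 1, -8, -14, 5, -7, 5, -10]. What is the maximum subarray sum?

Using Kadane's algorithm on [4, 1, -8, -14, 5, -7, 5, -10]:

Scanning through the array:
Position 1 (value 1): max_ending_here = 5, max_so_far = 5
Position 2 (value -8): max_ending_here = -3, max_so_far = 5
Position 3 (value -14): max_ending_here = -14, max_so_far = 5
Position 4 (value 5): max_ending_here = 5, max_so_far = 5
Position 5 (value -7): max_ending_here = -2, max_so_far = 5
Position 6 (value 5): max_ending_here = 5, max_so_far = 5
Position 7 (value -10): max_ending_here = -5, max_so_far = 5

Maximum subarray: [4, 1]
Maximum sum: 5

The maximum subarray is [4, 1] with sum 5. This subarray runs from index 0 to index 1.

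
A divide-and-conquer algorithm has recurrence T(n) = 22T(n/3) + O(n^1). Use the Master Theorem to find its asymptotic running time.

Master Theorem for T(n) = 22T(n/3) + O(n^1):

a = 22, b = 3, c = 1
log_b(a) = log_3(22) = 2.8136

Case 1: c = 1 < log_3(22) = 2.8136
T(n) = O(n^(log_3 22))

For T(n) = 22T(n/3) + O(n^1): log_3(22) = 2.8136. This is Case 1 of the Master Theorem (c < log_b(a), work dominated by leaves), giving O(n^(log_3 22)).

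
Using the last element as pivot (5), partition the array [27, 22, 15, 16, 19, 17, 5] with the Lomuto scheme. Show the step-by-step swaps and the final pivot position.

Lomuto partition with pivot = 5:

Initial array: [27, 22, 15, 16, 19, 17, 5]

arr[0]=27 > 5: no swap
arr[1]=22 > 5: no swap
arr[2]=15 > 5: no swap
arr[3]=16 > 5: no swap
arr[4]=19 > 5: no swap
arr[5]=17 > 5: no swap

Place pivot at position 0: [5, 22, 15, 16, 19, 17, 27]
Pivot position: 0

After partitioning with pivot 5, the array becomes [5, 22, 15, 16, 19, 17, 27]. The pivot is placed at index 0. All elements to the left of the pivot are <= 5, and all elements to the right are > 5.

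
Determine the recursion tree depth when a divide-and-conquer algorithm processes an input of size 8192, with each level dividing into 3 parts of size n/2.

For divide and conquer with division factor 2:

Problem sizes at each level:
Level 0: 8192
Level 1: 4096
Level 2: 2048
Level 3: 1024
Level 4: 512
Level 5: 256
Level 6: 128
Level 7: 64
Level 8: 32
Level 9: 16
Level 10: 8
Level 11: 4
Level 12: 2
Level 13: 1

The root is level 0 and the size-1 base case is level 13 (the tree spans levels 0 through 13, i.e. 14 levels counting the root), so the depth is the number of divisions: log_2(8192) = 13

The recursion tree depth is log_2(8192) = 13. At each level, the problem size is divided by 2, so it takes 13 divisions to reduce to a base case of size 1. The algorithm makes 3 recursive calls at each level.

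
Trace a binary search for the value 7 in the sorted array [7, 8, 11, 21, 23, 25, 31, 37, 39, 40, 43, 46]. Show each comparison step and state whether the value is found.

Binary search for 7 in [7, 8, 11, 21, 23, 25, 31, 37, 39, 40, 43, 46]:

lo=0, hi=11, mid=5, arr[mid]=25 -> 25 > 7, search left half
lo=0, hi=4, mid=2, arr[mid]=11 -> 11 > 7, search left half
lo=0, hi=1, mid=0, arr[mid]=7 -> Found target at index 0!

Binary search finds 7 at index 0 after 3 comparisons. The search repeatedly halves the search space by comparing with the middle element.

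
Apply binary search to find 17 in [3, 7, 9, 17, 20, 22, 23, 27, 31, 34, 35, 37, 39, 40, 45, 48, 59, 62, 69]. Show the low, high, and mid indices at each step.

Binary search for 17 in [3, 7, 9, 17, 20, 22, 23, 27, 31, 34, 35, 37, 39, 40, 45, 48, 59, 62, 69]:

lo=0, hi=18, mid=9, arr[mid]=34 -> 34 > 17, search left half
lo=0, hi=8, mid=4, arr[mid]=20 -> 20 > 17, search left half
lo=0, hi=3, mid=1, arr[mid]=7 -> 7 < 17, search right half
lo=2, hi=3, mid=2, arr[mid]=9 -> 9 < 17, search right half
lo=3, hi=3, mid=3, arr[mid]=17 -> Found target at index 3!

Binary search finds 17 at index 3 after 5 comparisons. The search repeatedly halves the search space by comparing with the middle element.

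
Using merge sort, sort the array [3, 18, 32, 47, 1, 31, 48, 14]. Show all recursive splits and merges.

Merge sort trace:

Split: [3, 18, 32, 47, 1, 31, 48, 14] -> [3, 18, 32, 47] and [1, 31, 48, 14]
  Split: [3, 18, 32, 47] -> [3, 18] and [32, 47]
    Split: [3, 18] -> [3] and [18]
    Merge: [3] + [18] -> [3, 18]
    Split: [32, 47] -> [32] and [47]
    Merge: [32] + [47] -> [32, 47]
  Merge: [3, 18] + [32, 47] -> [3, 18, 32, 47]
  Split: [1, 31, 48, 14] -> [1, 31] and [48, 14]
    Split: [1, 31] -> [1] and [31]
    Merge: [1] + [31] -> [1, 31]
    Split: [48, 14] -> [48] and [14]
    Merge: [48] + [14] -> [14, 48]
  Merge: [1, 31] + [14, 48] -> [1, 14, 31, 48]
Merge: [3, 18, 32, 47] + [1, 14, 31, 48] -> [1, 3, 14, 18, 31, 32, 47, 48]

Final sorted array: [1, 3, 14, 18, 31, 32, 47, 48]

The merge sort proceeds by recursively splitting the array and merging sorted halves.
After all merges, the sorted array is [1, 3, 14, 18, 31, 32, 47, 48].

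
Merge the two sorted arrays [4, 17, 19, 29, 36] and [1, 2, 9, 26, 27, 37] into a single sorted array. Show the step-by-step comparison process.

Merging process:

Compare 4 vs 1: take 1 from right. Merged: [1]
Compare 4 vs 2: take 2 from right. Merged: [1, 2]
Compare 4 vs 9: take 4 from left. Merged: [1, 2, 4]
Compare 17 vs 9: take 9 from right. Merged: [1, 2, 4, 9]
Compare 17 vs 26: take 17 from left. Merged: [1, 2, 4, 9, 17]
Compare 19 vs 26: take 19 from left. Merged: [1, 2, 4, 9, 17, 19]
Compare 29 vs 26: take 26 from right. Merged: [1, 2, 4, 9, 17, 19, 26]
Compare 29 vs 27: take 27 from right. Merged: [1, 2, 4, 9, 17, 19, 26, 27]
Compare 29 vs 37: take 29 from left. Merged: [1, 2, 4, 9, 17, 19, 26, 27, 29]
Compare 36 vs 37: take 36 from left. Merged: [1, 2, 4, 9, 17, 19, 26, 27, 29, 36]
Append remaining from right: [37]. Merged: [1, 2, 4, 9, 17, 19, 26, 27, 29, 36, 37]

Final merged array: [1, 2, 4, 9, 17, 19, 26, 27, 29, 36, 37]
Total comparisons: 10

The merged array is [1, 2, 4, 9, 17, 19, 26, 27, 29, 36, 37], requiring 10 comparisons. The merge step runs in O(n) time where n is the total number of elements.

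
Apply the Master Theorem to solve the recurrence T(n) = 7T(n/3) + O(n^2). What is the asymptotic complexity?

Master Theorem for T(n) = 7T(n/3) + O(n^2):

a = 7, b = 3, c = 2
log_b(a) = log_3(7) = 1.7712

Case 3: c = 2 > log_3(7) = 1.7712
T(n) = O(n^2) = O(n^2)

For T(n) = 7T(n/3) + O(n^2): log_3(7) = 1.7712. This is Case 3 of the Master Theorem (c > log_b(a), work dominated by root), giving O(n^2).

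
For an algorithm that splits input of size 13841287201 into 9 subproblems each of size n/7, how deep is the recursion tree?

For divide and conquer with division factor 7:

Problem sizes at each level:
Level 0: 13841287201
Level 1: 1977326743
Level 2: 282475249
Level 3: 40353607
Level 4: 5764801
Level 5: 823543
Level 6: 117649
Level 7: 16807
Level 8: 2401
Level 9: 343
Level 10: 49
Level 11: 7
Level 12: 1

The root is level 0 and the size-1 base case is level 12 (the tree spans levels 0 through 12, i.e. 13 levels counting the root), so the depth is the number of divisions: log_7(13841287201) = 12

The recursion tree depth is log_7(13841287201) = 12. At each level, the problem size is divided by 7, so it takes 12 divisions to reduce to a base case of size 1. The algorithm makes 9 recursive calls at each level.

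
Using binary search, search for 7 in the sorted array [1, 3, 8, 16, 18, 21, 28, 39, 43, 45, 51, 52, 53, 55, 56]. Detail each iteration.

Binary search for 7 in [1, 3, 8, 16, 18, 21, 28, 39, 43, 45, 51, 52, 53, 55, 56]:

lo=0, hi=14, mid=7, arr[mid]=39 -> 39 > 7, search left half
lo=0, hi=6, mid=3, arr[mid]=16 -> 16 > 7, search left half
lo=0, hi=2, mid=1, arr[mid]=3 -> 3 < 7, search right half
lo=2, hi=2, mid=2, arr[mid]=8 -> 8 > 7, search left half
lo=2 > hi=1, target 7 not found

Binary search determines that 7 is not in the array after 4 comparisons. The search space was exhausted without finding the target.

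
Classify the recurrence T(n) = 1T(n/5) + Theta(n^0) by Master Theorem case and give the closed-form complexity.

Master Theorem for T(n) = 1T(n/5) + O(n^0):

a = 1, b = 5, c = 0
log_b(a) = log_5(1) = 0.0000

Case 2: c = 0 = log_5(1) = 0.0000
T(n) = O(n^0 log n) = O(log n)

For T(n) = 1T(n/5) + O(n^0): log_5(1) = 0.0000. This is Case 2 of the Master Theorem (c = log_b(a), equal work at all levels), giving O(log n).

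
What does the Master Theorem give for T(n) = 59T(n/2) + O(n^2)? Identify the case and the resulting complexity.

Master Theorem for T(n) = 59T(n/2) + O(n^2):

a = 59, b = 2, c = 2
log_b(a) = log_2(59) = 5.8826

Case 1: c = 2 < log_2(59) = 5.8826
T(n) = O(n^(log_2 59))

For T(n) = 59T(n/2) + O(n^2): log_2(59) = 5.8826. This is Case 1 of the Master Theorem (c < log_b(a), work dominated by leaves), giving O(n^(log_2 59)).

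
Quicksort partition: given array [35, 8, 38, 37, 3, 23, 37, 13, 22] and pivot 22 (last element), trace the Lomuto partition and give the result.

Lomuto partition with pivot = 22:

Initial array: [35, 8, 38, 37, 3, 23, 37, 13, 22]

arr[0]=35 > 22: no swap
arr[1]=8 <= 22: swap with position 0, array becomes [8, 35, 38, 37, 3, 23, 37, 13, 22]
arr[2]=38 > 22: no swap
arr[3]=37 > 22: no swap
arr[4]=3 <= 22: swap with position 1, array becomes [8, 3, 38, 37, 35, 23, 37, 13, 22]
arr[5]=23 > 22: no swap
arr[6]=37 > 22: no swap
arr[7]=13 <= 22: swap with position 2, array becomes [8, 3, 13, 37, 35, 23, 37, 38, 22]

Place pivot at position 3: [8, 3, 13, 22, 35, 23, 37, 38, 37]
Pivot position: 3

After partitioning with pivot 22, the array becomes [8, 3, 13, 22, 35, 23, 37, 38, 37]. The pivot is placed at index 3. All elements to the left of the pivot are <= 22, and all elements to the right are > 22.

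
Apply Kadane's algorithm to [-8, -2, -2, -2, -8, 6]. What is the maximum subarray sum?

Using Kadane's algorithm on [-8, -2, -2, -2, -8, 6]:

Scanning through the array:
Position 1 (value -2): max_ending_here = -2, max_so_far = -2
Position 2 (value -2): max_ending_here = -2, max_so_far = -2
Position 3 (value -2): max_ending_here = -2, max_so_far = -2
Position 4 (value -8): max_ending_here = -8, max_so_far = -2
Position 5 (value 6): max_ending_here = 6, max_so_far = 6

Maximum subarray: [6]
Maximum sum: 6

The maximum subarray is [6] with sum 6. This subarray runs from index 5 to index 5.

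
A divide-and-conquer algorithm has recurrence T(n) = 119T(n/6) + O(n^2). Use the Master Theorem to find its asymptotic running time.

Master Theorem for T(n) = 119T(n/6) + O(n^2):

a = 119, b = 6, c = 2
log_b(a) = log_6(119) = 2.6673

Case 1: c = 2 < log_6(119) = 2.6673
T(n) = O(n^(log_6 119))

For T(n) = 119T(n/6) + O(n^2): log_6(119) = 2.6673. This is Case 1 of the Master Theorem (c < log_b(a), work dominated by leaves), giving O(n^(log_6 119)).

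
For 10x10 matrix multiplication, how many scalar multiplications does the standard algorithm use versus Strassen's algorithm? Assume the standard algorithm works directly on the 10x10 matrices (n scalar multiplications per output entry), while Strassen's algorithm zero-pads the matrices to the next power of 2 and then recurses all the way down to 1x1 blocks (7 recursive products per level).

Matrix multiplication for 10x10 matrices:

Strassen's algorithm requires power-of-2 dimensions. Pad 10x10 to 16x16 (next power of 2).

Standard algorithm: 10^3 = 1000 multiplications
Strassen's algorithm: 7^(log2(16)) = 7^4 = 2401 multiplications
Difference: 1000 - 2401 = -1401 (Strassen uses MORE here due to padding overhead — for small or just-over-power-of-2 n, padding can outweigh the per-level savings)

Standard: 1000 multiplications (10^3). Strassen: 2401 multiplications (7^4, after padding to 16x16). Strassen reduces 8 recursive multiplications to 7 at each level.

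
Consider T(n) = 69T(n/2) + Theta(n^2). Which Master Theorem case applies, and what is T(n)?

Master Theorem for T(n) = 69T(n/2) + O(n^2):

a = 69, b = 2, c = 2
log_b(a) = log_2(69) = 6.1085

Case 1: c = 2 < log_2(69) = 6.1085
T(n) = O(n^(log_2 69))

For T(n) = 69T(n/2) + O(n^2): log_2(69) = 6.1085. This is Case 1 of the Master Theorem (c < log_b(a), work dominated by leaves), giving O(n^(log_2 69)).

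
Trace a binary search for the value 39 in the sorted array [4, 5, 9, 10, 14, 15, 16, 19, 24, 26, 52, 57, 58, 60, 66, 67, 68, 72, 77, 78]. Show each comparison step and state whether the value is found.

Binary search for 39 in [4, 5, 9, 10, 14, 15, 16, 19, 24, 26, 52, 57, 58, 60, 66, 67, 68, 72, 77, 78]:

lo=0, hi=19, mid=9, arr[mid]=26 -> 26 < 39, search right half
lo=10, hi=19, mid=14, arr[mid]=66 -> 66 > 39, search left half
lo=10, hi=13, mid=11, arr[mid]=57 -> 57 > 39, search left half
lo=10, hi=10, mid=10, arr[mid]=52 -> 52 > 39, search left half
lo=10 > hi=9, target 39 not found

Binary search determines that 39 is not in the array after 4 comparisons. The search space was exhausted without finding the target.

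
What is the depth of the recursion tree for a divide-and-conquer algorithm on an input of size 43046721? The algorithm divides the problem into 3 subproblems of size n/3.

For divide and conquer with division factor 3:

Problem sizes at each level:
Level 0: 43046721
Level 1: 14348907
Level 2: 4782969
Level 3: 1594323
Level 4: 531441
Level 5: 177147
Level 6: 59049
Level 7: 19683
Level 8: 6561
Level 9: 2187
Level 10: 729
Level 11: 243
Level 12: 81
Level 13: 27
Level 14: 9
Level 15: 3
Level 16: 1

The root is level 0 and the size-1 base case is level 16 (the tree spans levels 0 through 16, i.e. 17 levels counting the root), so the depth is the number of divisions: log_3(43046721) = 16

The recursion tree depth is log_3(43046721) = 16. At each level, the problem size is divided by 3, so it takes 16 divisions to reduce to a base case of size 1. The algorithm makes 3 recursive calls at each level.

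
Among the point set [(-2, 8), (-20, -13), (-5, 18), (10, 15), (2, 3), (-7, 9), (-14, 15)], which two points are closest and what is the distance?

Computing all pairwise distances among 7 points:

d((-2, 8), (-20, -13)) = 27.6586
d((-2, 8), (-5, 18)) = 10.4403
d((-2, 8), (10, 15)) = 13.8924
d((-2, 8), (2, 3)) = 6.4031
d((-2, 8), (-7, 9)) = 5.099 <-- minimum
d((-2, 8), (-14, 15)) = 13.8924
d((-20, -13), (-5, 18)) = 34.4384
d((-20, -13), (10, 15)) = 41.0366
d((-20, -13), (2, 3)) = 27.2029
d((-20, -13), (-7, 9)) = 25.5539
d((-20, -13), (-14, 15)) = 28.6356
d((-5, 18), (10, 15)) = 15.2971
d((-5, 18), (2, 3)) = 16.5529
d((-5, 18), (-7, 9)) = 9.2195
d((-5, 18), (-14, 15)) = 9.4868
d((10, 15), (2, 3)) = 14.4222
d((10, 15), (-7, 9)) = 18.0278
d((10, 15), (-14, 15)) = 24.0
d((2, 3), (-7, 9)) = 10.8167
d((2, 3), (-14, 15)) = 20.0
d((-7, 9), (-14, 15)) = 9.2195

Closest pair: (-2, 8) and (-7, 9) with distance 5.099

The closest pair is (-2, 8) and (-7, 9) with Euclidean distance 5.099. For 7 points, brute-force pairwise comparison is shown above. For large n, the divide-and-conquer algorithm (sort by x, recurse on halves, check the dividing strip) achieves O(n log n).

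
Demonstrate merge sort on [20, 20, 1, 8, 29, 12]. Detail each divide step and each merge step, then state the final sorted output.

Merge sort trace:

Split: [20, 20, 1, 8, 29, 12] -> [20, 20, 1] and [8, 29, 12]
  Split: [20, 20, 1] -> [20] and [20, 1]
    Split: [20, 1] -> [20] and [1]
    Merge: [20] + [1] -> [1, 20]
  Merge: [20] + [1, 20] -> [1, 20, 20]
  Split: [8, 29, 12] -> [8] and [29, 12]
    Split: [29, 12] -> [29] and [12]
    Merge: [29] + [12] -> [12, 29]
  Merge: [8] + [12, 29] -> [8, 12, 29]
Merge: [1, 20, 20] + [8, 12, 29] -> [1, 8, 12, 20, 20, 29]

Final sorted array: [1, 8, 12, 20, 20, 29]

The merge sort proceeds by recursively splitting the array and merging sorted halves.
After all merges, the sorted array is [1, 8, 12, 20, 20, 29].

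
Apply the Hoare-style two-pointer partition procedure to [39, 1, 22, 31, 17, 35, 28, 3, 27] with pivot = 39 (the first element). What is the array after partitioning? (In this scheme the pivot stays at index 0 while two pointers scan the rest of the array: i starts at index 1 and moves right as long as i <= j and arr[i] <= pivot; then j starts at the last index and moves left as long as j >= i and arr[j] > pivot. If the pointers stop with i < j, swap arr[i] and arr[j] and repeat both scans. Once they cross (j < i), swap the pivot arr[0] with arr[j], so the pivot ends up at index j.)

Hoare-style two-pointer partition with pivot = 39:

Initial array: [39, 1, 22, 31, 17, 35, 28, 3, 27]

Pointers start at i = 1, j = 8.
i ends at 9, j ends at 8: the pointers have crossed (j < i), so scanning stops.

Swap pivot arr[0] with arr[8] to place pivot at position 8: [27, 1, 22, 31, 17, 35, 28, 3, 39]
Pivot position: 8

After partitioning with pivot 39, the array becomes [27, 1, 22, 31, 17, 35, 28, 3, 39]. The pivot is placed at index 8. All elements to the left of the pivot are <= 39, and all elements to the right are > 39.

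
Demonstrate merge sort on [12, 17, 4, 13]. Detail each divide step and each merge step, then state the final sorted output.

Merge sort trace:

Split: [12, 17, 4, 13] -> [12, 17] and [4, 13]
  Split: [12, 17] -> [12] and [17]
  Merge: [12] + [17] -> [12, 17]
  Split: [4, 13] -> [4] and [13]
  Merge: [4] + [13] -> [4, 13]
Merge: [12, 17] + [4, 13] -> [4, 12, 13, 17]

Final sorted array: [4, 12, 13, 17]

The merge sort proceeds by recursively splitting the array and merging sorted halves.
After all merges, the sorted array is [4, 12, 13, 17].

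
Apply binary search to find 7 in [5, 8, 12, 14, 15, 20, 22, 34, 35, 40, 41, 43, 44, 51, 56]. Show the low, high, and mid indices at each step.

Binary search for 7 in [5, 8, 12, 14, 15, 20, 22, 34, 35, 40, 41, 43, 44, 51, 56]:

lo=0, hi=14, mid=7, arr[mid]=34 -> 34 > 7, search left half
lo=0, hi=6, mid=3, arr[mid]=14 -> 14 > 7, search left half
lo=0, hi=2, mid=1, arr[mid]=8 -> 8 > 7, search left half
lo=0, hi=0, mid=0, arr[mid]=5 -> 5 < 7, search right half
lo=1 > hi=0, target 7 not found

Binary search determines that 7 is not in the array after 4 comparisons. The search space was exhausted without finding the target.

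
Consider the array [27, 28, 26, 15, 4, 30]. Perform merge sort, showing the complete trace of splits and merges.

Merge sort trace:

Split: [27, 28, 26, 15, 4, 30] -> [27, 28, 26] and [15, 4, 30]
  Split: [27, 28, 26] -> [27] and [28, 26]
    Split: [28, 26] -> [28] and [26]
    Merge: [28] + [26] -> [26, 28]
  Merge: [27] + [26, 28] -> [26, 27, 28]
  Split: [15, 4, 30] -> [15] and [4, 30]
    Split: [4, 30] -> [4] and [30]
    Merge: [4] + [30] -> [4, 30]
  Merge: [15] + [4, 30] -> [4, 15, 30]
Merge: [26, 27, 28] + [4, 15, 30] -> [4, 15, 26, 27, 28, 30]

Final sorted array: [4, 15, 26, 27, 28, 30]

The merge sort proceeds by recursively splitting the array and merging sorted halves.
After all merges, the sorted array is [4, 15, 26, 27, 28, 30].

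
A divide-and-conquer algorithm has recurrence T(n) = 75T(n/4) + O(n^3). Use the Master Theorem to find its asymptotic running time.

Master Theorem for T(n) = 75T(n/4) + O(n^3):

a = 75, b = 4, c = 3
log_b(a) = log_4(75) = 3.1144

Case 1: c = 3 < log_4(75) = 3.1144
T(n) = O(n^(log_4 75))

For T(n) = 75T(n/4) + O(n^3): log_4(75) = 3.1144. This is Case 1 of the Master Theorem (c < log_b(a), work dominated by leaves), giving O(n^(log_4 75)).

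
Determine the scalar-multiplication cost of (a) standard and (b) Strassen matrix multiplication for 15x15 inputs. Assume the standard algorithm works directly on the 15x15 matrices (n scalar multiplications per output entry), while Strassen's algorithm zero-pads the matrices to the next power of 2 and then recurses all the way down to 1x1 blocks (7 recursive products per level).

Matrix multiplication for 15x15 matrices:

Strassen's algorithm requires power-of-2 dimensions. Pad 15x15 to 16x16 (next power of 2).

Standard algorithm: 15^3 = 3375 multiplications
Strassen's algorithm: 7^(log2(16)) = 7^4 = 2401 multiplications
Savings: 3375 - 2401 = 974 multiplications

Standard: 3375 multiplications (15^3). Strassen: 2401 multiplications (7^4, after padding to 16x16). Strassen reduces 8 recursive multiplications to 7 at each level.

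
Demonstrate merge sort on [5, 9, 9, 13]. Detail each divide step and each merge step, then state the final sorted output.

Merge sort trace:

Split: [5, 9, 9, 13] -> [5, 9] and [9, 13]
  Split: [5, 9] -> [5] and [9]
  Merge: [5] + [9] -> [5, 9]
  Split: [9, 13] -> [9] and [13]
  Merge: [9] + [13] -> [9, 13]
Merge: [5, 9] + [9, 13] -> [5, 9, 9, 13]

Final sorted array: [5, 9, 9, 13]

The merge sort proceeds by recursively splitting the array and merging sorted halves.
After all merges, the sorted array is [5, 9, 9, 13].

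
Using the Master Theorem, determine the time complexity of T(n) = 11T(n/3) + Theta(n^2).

Master Theorem for T(n) = 11T(n/3) + O(n^2):

a = 11, b = 3, c = 2
log_b(a) = log_3(11) = 2.1827

Case 1: c = 2 < log_3(11) = 2.1827
T(n) = O(n^(log_3 11))

For T(n) = 11T(n/3) + O(n^2): log_3(11) = 2.1827. This is Case 1 of the Master Theorem (c < log_b(a), work dominated by leaves), giving O(n^(log_3 11)).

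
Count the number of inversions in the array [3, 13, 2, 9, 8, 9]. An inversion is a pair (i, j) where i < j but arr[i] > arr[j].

Finding inversions in [3, 13, 2, 9, 8, 9]:

(0, 2): arr[0]=3 > arr[2]=2
(1, 2): arr[1]=13 > arr[2]=2
(1, 3): arr[1]=13 > arr[3]=9
(1, 4): arr[1]=13 > arr[4]=8
(1, 5): arr[1]=13 > arr[5]=9
(3, 4): arr[3]=9 > arr[4]=8

Total inversions: 6

The array has 6 inversion(s): (0,2), (1,2), (1,3), (1,4), (1,5), (3,4). Each pair (i,j) satisfies i < j and arr[i] > arr[j].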